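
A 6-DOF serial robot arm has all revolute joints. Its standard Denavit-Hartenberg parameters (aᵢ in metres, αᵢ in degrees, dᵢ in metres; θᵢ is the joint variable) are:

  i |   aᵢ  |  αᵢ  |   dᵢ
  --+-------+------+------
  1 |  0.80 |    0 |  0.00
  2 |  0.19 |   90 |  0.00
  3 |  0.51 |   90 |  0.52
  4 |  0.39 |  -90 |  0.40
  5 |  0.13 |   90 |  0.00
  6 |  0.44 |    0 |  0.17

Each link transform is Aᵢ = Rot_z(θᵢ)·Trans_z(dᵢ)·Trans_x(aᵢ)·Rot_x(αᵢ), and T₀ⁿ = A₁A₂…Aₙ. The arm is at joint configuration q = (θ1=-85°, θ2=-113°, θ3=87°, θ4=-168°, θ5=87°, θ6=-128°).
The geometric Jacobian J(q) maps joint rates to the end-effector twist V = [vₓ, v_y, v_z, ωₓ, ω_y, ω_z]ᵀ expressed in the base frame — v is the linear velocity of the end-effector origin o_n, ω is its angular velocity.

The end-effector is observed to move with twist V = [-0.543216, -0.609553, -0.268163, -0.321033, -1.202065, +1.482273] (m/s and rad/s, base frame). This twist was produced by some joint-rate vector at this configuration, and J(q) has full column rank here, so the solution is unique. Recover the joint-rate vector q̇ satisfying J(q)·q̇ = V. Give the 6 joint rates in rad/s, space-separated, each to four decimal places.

o_n = [-0.3979, 0.1376, -0.1310]
J₁: ẑ×o_n = [-0.1376, -0.3979, 0.0000], ω = ẑ
J2: z=[0.0000, 0.0000, 1.0000] o=[0.0697, -0.7970, 0.0000] → [-0.9345, -0.4676, 0.0000, 0.0000, 0.0000, 1.0000]
J3: z=[0.3090, 0.9511, 0.0000] o=[-0.1110, -0.7382, 0.0000] → [-0.1246, 0.0405, 0.5435, 0.3090, 0.9511, 0.0000]
J4: z=[-0.9498, 0.3086, -0.0523] o=[0.0243, -0.2354, 0.5093] → [-0.1781, -0.5861, -0.2240, -0.9498, 0.3086, -0.0523]
J5: z=[-0.3126, -0.9269, 0.2076] o=[-0.3616, -0.1953, 0.1074] → [0.1519, -0.0821, -0.1376, -0.3126, -0.9269, 0.2076]
J6: z=[-0.0652, -0.1971, -0.9782] o=[-0.2384, -0.2368, 0.1076] → [0.4133, 0.1404, -0.0558, -0.0652, -0.1971, -0.9782]
q̇ = J⁺·V = [0.5790, 0.7180, -0.2730, -0.0770, 0.9860, 0.0240]

0.5790 0.7180 -0.2730 -0.0770 0.9860 0.0240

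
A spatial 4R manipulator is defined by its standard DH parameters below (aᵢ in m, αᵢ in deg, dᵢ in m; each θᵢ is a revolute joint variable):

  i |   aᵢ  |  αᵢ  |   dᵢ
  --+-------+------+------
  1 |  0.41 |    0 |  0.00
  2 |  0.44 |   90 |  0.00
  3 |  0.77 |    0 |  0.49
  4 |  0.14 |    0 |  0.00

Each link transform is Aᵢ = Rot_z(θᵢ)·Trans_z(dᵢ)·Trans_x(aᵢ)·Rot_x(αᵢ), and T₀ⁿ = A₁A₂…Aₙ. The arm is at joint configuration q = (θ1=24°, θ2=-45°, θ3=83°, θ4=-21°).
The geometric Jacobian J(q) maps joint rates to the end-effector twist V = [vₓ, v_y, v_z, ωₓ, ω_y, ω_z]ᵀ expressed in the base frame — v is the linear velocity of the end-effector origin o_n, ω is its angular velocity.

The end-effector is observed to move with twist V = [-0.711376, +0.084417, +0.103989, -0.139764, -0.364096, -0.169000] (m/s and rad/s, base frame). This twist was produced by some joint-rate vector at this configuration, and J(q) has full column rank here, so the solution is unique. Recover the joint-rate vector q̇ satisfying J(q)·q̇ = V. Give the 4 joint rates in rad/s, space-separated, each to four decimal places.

o_n = [0.7587, -0.5056, 0.8879]
J₁: ẑ×o_n = [0.5056, 0.7587, -0.0000], ω = ẑ
J2: z=[0.0000, 0.0000, 1.0000] o=[0.3746, 0.1668, 0.0000] → [0.6723, 0.3841, -0.0000, 0.0000, 0.0000, 1.0000]
J3: z=[-0.3584, -0.9336, 0.0000] o=[0.7853, 0.0091, 0.0000] → [-0.8289, 0.3182, 0.1596, -0.3584, -0.9336, 0.0000]
J4: z=[-0.3584, -0.9336, 0.0000] o=[0.6973, -0.4820, 0.7643] → [-0.1154, 0.0443, 0.0657, -0.3584, -0.9336, 0.0000]
q̇ = J⁺·V = [-0.2580, 0.0890, 0.8350, -0.4450]

-0.2580 0.0890 0.8350 -0.4450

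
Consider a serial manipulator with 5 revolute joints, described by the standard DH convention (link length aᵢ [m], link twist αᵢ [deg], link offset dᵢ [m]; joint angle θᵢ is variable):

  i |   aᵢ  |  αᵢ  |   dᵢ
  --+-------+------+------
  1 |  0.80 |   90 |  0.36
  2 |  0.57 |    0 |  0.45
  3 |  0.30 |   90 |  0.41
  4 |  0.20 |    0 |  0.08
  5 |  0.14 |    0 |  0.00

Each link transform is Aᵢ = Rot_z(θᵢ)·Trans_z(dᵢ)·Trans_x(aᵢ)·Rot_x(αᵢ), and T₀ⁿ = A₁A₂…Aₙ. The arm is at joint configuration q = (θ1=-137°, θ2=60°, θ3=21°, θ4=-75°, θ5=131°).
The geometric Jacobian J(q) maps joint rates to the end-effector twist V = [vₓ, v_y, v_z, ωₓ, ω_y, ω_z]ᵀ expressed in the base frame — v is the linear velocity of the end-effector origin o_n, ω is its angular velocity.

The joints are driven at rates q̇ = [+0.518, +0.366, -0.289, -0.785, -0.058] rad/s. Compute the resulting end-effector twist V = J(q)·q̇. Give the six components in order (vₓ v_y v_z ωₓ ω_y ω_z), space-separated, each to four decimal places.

o_n = [-1.4344, -0.2672, 1.2659]
J₁: ẑ×o_n = [0.2672, -1.4344, 0.0000], ω = ẑ
J2: z=[-0.6820, 0.7314, 0.0000] o=[-0.5851, -0.5456, 0.3600] → [0.6625, 0.6178, 0.4313, -0.6820, 0.7314, 0.0000]
J3: z=[-0.6820, 0.7314, 0.0000] o=[-1.1004, -0.4109, 0.8536] → [0.3015, 0.2811, 0.1463, -0.6820, 0.7314, 0.0000]
J4: z=[-0.7223, -0.6736, -0.1564] o=[-1.4144, -0.1430, 1.1499] → [-0.0975, 0.0869, 0.0762, -0.7223, -0.6736, -0.1564]
J5: z=[-0.7223, -0.6736, -0.1564] o=[-1.3463, -0.3437, 1.1886] → [-0.0401, 0.0696, -0.1146, -0.7223, -0.6736, -0.1564]
V = J·q̇ = [0.3726, -0.6704, 0.0624, 0.5564, 0.6242, 0.6499]

0.3726 -0.6704 0.0624 0.5564 0.6242 0.6499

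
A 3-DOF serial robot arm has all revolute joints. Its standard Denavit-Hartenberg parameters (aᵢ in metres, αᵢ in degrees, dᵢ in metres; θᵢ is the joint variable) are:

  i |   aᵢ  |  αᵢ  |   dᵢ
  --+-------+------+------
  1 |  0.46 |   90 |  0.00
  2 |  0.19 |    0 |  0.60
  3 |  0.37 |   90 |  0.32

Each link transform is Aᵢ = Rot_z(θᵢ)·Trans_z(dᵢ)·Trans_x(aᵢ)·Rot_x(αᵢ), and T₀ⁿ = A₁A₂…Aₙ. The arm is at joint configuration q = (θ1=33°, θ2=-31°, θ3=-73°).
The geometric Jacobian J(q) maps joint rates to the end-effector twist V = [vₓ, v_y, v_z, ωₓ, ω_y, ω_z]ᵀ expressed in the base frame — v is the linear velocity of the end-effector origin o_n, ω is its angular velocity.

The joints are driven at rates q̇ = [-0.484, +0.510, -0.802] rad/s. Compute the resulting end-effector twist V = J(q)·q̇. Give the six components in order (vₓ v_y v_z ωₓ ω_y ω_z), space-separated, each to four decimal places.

o_n = [0.9484, -0.4811, -0.4569]
J₁: ẑ×o_n = [0.4811, 0.9484, -0.0000], ω = ẑ
J2: z=[0.5446, -0.8387, 0.0000] o=[0.3858, 0.2505, 0.0000] → [0.3832, 0.2488, 0.0734, 0.5446, -0.8387, 0.0000]
J3: z=[0.5446, -0.8387, 0.0000] o=[0.8492, -0.1640, -0.0979] → [0.3011, 0.1955, -0.0895, 0.5446, -0.8387, 0.0000]
V = J·q̇ = [-0.2789, -0.4889, 0.1092, -0.1590, 0.2449, -0.4840]

-0.2789 -0.4889 0.1092 -0.1590 0.2449 -0.4840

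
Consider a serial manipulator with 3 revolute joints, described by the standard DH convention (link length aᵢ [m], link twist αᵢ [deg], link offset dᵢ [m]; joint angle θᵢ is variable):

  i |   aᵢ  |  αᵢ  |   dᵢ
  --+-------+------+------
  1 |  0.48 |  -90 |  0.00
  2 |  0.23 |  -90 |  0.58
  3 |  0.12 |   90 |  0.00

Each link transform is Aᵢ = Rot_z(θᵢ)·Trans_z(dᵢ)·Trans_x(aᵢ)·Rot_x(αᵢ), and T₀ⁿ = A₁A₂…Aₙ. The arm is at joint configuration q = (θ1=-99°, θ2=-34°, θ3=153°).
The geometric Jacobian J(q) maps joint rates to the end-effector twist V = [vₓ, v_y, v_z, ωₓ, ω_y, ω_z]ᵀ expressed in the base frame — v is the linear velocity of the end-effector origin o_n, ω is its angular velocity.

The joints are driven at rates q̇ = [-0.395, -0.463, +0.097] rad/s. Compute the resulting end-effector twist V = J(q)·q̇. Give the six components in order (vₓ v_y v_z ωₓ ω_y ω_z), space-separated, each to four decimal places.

o_n = [0.4280, -0.6571, 0.0688]
J₁: ẑ×o_n = [0.6571, 0.4280, -0.0000], ω = ẑ
J2: z=[0.9877, -0.1564, 0.0000] o=[-0.0751, -0.4741, 0.0000] → [-0.0108, -0.0680, -0.1020, 0.9877, -0.1564, 0.0000]
J3: z=[-0.0875, -0.5523, -0.8290] o=[0.4679, -0.7532, 0.1286] → [0.1127, 0.0279, -0.0305, -0.0875, -0.5523, -0.8290]
V = J·q̇ = [-0.2436, -0.1349, 0.0443, -0.4658, 0.0189, -0.4754]

-0.2436 -0.1349 0.0443 -0.4658 0.0189 -0.4754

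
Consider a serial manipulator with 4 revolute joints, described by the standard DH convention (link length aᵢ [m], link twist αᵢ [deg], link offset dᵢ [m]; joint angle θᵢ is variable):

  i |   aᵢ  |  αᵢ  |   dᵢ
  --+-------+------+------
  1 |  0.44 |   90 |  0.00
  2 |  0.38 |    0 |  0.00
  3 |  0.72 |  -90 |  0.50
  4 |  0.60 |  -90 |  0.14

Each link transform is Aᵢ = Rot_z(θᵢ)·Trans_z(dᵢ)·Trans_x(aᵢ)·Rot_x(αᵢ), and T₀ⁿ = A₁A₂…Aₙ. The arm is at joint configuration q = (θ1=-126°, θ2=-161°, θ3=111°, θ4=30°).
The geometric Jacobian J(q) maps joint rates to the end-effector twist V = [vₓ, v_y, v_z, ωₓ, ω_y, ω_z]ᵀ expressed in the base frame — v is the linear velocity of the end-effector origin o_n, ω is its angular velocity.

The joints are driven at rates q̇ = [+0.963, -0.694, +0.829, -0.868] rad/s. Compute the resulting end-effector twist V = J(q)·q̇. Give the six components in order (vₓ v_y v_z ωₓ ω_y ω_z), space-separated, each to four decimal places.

0.1730 -0.6080 0.1719 0.2816 0.6173 0.4051

o_n = [-0.7406, -0.6791, -0.9833]
J₁: ẑ×o_n = [0.6791, -0.7406, 0.0000], ω = ẑ
J2: z=[-0.8090, 0.5878, 0.0000] o=[-0.2586, -0.3560, 0.0000] → [-0.5780, -0.7955, 0.5448, -0.8090, 0.5878, 0.0000]
J3: z=[-0.8090, 0.5878, 0.0000] o=[-0.0474, -0.0653, -0.1237] → [-0.5053, -0.6954, 0.9041, -0.8090, 0.5878, 0.0000]
J4: z=[-0.4503, -0.6197, 0.6428] o=[-0.7240, -0.1458, -0.6753] → [0.5337, -0.1494, 0.2298, -0.4503, -0.6197, 0.6428]
V = J·q̇ = [0.1730, -0.6080, 0.1719, 0.2816, 0.6173, 0.4051]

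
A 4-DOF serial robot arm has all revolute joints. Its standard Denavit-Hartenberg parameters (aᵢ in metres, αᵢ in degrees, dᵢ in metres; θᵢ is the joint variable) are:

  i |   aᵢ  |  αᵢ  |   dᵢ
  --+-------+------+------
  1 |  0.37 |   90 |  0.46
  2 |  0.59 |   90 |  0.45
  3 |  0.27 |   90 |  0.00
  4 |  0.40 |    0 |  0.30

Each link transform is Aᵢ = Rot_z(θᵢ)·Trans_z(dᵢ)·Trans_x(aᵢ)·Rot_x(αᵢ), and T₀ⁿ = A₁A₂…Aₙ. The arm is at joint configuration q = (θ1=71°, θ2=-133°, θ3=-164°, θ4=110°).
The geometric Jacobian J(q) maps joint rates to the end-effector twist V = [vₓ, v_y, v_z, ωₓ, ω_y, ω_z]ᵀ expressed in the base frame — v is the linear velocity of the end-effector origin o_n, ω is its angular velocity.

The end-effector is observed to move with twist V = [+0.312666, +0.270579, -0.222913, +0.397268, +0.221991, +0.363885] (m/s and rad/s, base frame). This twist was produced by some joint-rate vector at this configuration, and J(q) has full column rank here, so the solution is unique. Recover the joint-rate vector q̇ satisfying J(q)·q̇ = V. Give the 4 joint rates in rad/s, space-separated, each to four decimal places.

0.6350 0.1880 -0.4330 0.1200

o_n = [0.6102, -0.3831, 0.4390]
J₁: ẑ×o_n = [0.3831, 0.6102, -0.0000], ω = ẑ
J2: z=[0.9455, -0.3256, 0.0000] o=[0.1205, 0.3498, 0.4600] → [0.0068, 0.0199, -0.5336, 0.9455, -0.3256, 0.0000]
J3: z=[-0.2381, -0.6915, 0.6820] o=[0.4149, -0.1771, 0.0285] → [-0.1434, 0.2309, 0.1841, -0.2381, -0.6915, 0.6820]
J4: z=[0.9701, -0.1352, 0.2016] o=[0.4022, 0.0145, 0.2183] → [0.0503, -0.1721, -0.3576, 0.9701, -0.1352, 0.2016]
q̇ = J⁺·V = [0.6350, 0.1880, -0.4330, 0.1200]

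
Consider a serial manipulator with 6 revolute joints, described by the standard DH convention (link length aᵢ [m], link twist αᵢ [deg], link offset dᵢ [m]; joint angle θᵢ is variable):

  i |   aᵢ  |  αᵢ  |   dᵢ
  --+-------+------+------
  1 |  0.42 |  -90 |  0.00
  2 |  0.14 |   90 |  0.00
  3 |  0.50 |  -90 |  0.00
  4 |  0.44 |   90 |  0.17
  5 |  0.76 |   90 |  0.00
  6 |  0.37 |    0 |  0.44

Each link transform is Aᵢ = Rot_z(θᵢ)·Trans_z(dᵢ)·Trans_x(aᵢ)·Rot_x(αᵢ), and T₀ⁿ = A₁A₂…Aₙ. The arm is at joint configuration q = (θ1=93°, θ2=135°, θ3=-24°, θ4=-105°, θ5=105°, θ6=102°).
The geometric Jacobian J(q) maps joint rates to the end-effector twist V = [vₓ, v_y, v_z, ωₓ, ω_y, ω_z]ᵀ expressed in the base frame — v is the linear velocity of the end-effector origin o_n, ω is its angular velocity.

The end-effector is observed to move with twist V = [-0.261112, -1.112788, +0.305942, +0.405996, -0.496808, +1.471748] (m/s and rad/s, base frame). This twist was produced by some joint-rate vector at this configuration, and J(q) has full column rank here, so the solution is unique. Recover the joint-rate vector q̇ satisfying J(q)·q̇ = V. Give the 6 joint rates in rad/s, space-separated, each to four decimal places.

0.1050 0.2880 -0.5470 -0.6700 0.4710 -0.7110

o_n = [-0.8968, 0.4250, -0.7563]
J₁: ẑ×o_n = [-0.4250, -0.8968, 0.0000], ω = ẑ
J2: z=[-0.9986, -0.0523, 0.0000] o=[-0.0220, 0.4194, 0.0000] → [0.0396, -0.7553, -0.0513, -0.9986, -0.0523, 0.0000]
J3: z=[-0.0370, 0.7061, -0.7071] o=[-0.0168, 0.3206, -0.0990] → [-0.3903, 0.5980, 0.6176, -0.0370, 0.7061, -0.7071]
J4: z=[-0.8972, -0.3350, -0.2876] o=[0.2032, 0.0087, -0.4220] → [0.2317, 0.0164, -0.7421, -0.8972, -0.3350, -0.2876]
J5: z=[-0.4154, 0.4198, 0.8070] o=[-0.0152, 0.3229, -0.6978] → [-0.1069, -0.7358, 0.3277, -0.4154, 0.4198, 0.8070]
J6: z=[-0.3767, 0.7281, -0.5727] o=[-0.6444, -0.0890, -0.8075] → [0.3316, 0.1638, -0.0099, -0.3767, 0.7281, -0.5727]
q̇ = J⁺·V = [0.1050, 0.2880, -0.5470, -0.6700, 0.4710, -0.7110]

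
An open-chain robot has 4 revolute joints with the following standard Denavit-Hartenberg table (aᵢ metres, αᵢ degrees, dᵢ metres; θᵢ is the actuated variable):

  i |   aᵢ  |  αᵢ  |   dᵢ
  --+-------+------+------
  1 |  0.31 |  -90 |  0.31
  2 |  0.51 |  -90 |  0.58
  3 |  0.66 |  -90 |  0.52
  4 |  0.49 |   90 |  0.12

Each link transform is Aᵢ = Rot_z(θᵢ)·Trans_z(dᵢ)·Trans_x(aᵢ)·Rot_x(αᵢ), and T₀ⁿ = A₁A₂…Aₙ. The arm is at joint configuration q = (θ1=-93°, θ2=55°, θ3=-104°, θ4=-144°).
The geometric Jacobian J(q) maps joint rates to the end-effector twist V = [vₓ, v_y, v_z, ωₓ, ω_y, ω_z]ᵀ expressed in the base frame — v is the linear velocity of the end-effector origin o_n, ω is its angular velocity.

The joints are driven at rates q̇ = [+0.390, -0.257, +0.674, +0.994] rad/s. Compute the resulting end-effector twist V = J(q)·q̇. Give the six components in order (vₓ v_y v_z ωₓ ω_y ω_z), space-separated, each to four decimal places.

o_n = [0.8651, -0.0161, -0.6144]
J₁: ẑ×o_n = [0.0161, 0.8651, -0.0000], ω = ẑ
J2: z=[0.9986, -0.0523, 0.0000] o=[-0.0162, -0.3096, 0.3100] → [0.0484, 0.9231, 0.3392, 0.9986, -0.0523, 0.0000]
J3: z=[0.0429, 0.8180, -0.5736] o=[0.5477, -0.6321, -0.1078] → [-0.0611, -0.1604, -0.2333, 0.0429, 0.8180, -0.5736]
J4: z=[0.2125, -0.5684, -0.7948] o=[1.2143, -0.1487, -0.2752] → [0.2982, 0.3496, -0.1703, 0.2125, -0.5684, -0.7948]
V = J·q̇ = [0.2490, 0.3395, -0.4137, -0.0166, -0.0002, -0.7866]

0.2490 0.3395 -0.4137 -0.0166 -0.0002 -0.7866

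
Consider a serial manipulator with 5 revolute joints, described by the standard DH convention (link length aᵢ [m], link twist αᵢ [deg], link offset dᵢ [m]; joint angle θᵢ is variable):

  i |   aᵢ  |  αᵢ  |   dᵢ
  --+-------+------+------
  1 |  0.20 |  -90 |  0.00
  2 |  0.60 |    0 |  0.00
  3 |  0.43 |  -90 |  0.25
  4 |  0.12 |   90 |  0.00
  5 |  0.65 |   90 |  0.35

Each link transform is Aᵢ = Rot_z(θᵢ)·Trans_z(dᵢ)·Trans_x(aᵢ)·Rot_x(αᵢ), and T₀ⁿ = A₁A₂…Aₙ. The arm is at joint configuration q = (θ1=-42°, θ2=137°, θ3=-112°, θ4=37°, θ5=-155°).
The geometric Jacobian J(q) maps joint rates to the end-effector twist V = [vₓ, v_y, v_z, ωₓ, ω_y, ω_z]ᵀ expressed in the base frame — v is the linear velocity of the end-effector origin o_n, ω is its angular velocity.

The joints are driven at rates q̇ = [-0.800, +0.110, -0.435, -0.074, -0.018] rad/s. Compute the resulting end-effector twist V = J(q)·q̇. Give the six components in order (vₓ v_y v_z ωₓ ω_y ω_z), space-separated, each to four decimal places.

o_n = [0.6312, 0.5241, -0.2726]
J₁: ẑ×o_n = [-0.5241, 0.6312, 0.0000], ω = ẑ
J2: z=[0.6691, 0.7431, 0.0000] o=[0.1486, -0.1338, 0.0000] → [-0.2026, 0.1824, 0.0816, 0.6691, 0.7431, 0.0000]
J3: z=[0.6691, 0.7431, 0.0000] o=[-0.1775, 0.1598, -0.4092] → [0.1015, -0.0914, -0.3572, 0.6691, 0.7431, 0.0000]
J4: z=[-0.3141, 0.2828, -0.9063] o=[0.2794, 0.0848, -0.5909] → [0.4881, -0.2188, -0.2374, -0.3141, 0.2828, -0.9063]
J5: z=[0.9397, 0.2285, -0.2543] o=[0.2956, -0.0270, -0.6314] → [0.2222, -0.4225, 0.4412, 0.9397, 0.2285, -0.2543]
V = J·q̇ = [0.3127, -0.4213, 0.1740, -0.2111, -0.2666, -0.7284]

0.3127 -0.4213 0.1740 -0.2111 -0.2666 -0.7284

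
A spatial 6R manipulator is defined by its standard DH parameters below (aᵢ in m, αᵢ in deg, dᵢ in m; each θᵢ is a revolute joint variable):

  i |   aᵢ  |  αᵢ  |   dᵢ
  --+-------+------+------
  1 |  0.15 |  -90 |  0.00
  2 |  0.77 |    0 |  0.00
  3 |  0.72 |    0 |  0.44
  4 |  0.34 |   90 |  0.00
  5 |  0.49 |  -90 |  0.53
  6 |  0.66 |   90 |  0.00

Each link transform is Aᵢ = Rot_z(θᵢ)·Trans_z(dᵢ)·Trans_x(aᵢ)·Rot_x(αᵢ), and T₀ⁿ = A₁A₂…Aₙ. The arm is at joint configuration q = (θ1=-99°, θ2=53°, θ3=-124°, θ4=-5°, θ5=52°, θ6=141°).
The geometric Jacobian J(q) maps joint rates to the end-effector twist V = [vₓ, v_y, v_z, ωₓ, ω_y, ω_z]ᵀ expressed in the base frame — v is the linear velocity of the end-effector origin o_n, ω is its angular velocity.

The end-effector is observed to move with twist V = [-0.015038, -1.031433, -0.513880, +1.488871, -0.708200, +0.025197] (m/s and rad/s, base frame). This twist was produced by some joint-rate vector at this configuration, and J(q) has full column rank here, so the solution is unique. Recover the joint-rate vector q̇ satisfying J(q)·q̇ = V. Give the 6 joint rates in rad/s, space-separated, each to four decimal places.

o_n = [0.2892, -0.8714, 0.4098]
J₁: ẑ×o_n = [0.8714, 0.2892, -0.0000], ω = ẑ
J2: z=[0.9877, -0.1564, 0.0000] o=[-0.0235, -0.1482, 0.0000] → [-0.0641, -0.4047, -0.6654, 0.9877, -0.1564, 0.0000]
J3: z=[0.9877, -0.1564, 0.0000] o=[-0.0960, -0.6058, -0.6149] → [-0.1603, -1.0121, -0.2020, 0.9877, -0.1564, 0.0000]
J4: z=[0.9877, -0.1564, 0.0000] o=[0.3020, -0.9062, 0.0658] → [-0.0538, -0.3397, 0.0324, 0.9877, -0.1564, 0.0000]
J5: z=[0.1518, 0.9583, 0.2419] o=[0.2891, -0.9874, 0.3957] → [-0.0146, -0.0021, 0.0175, 0.1518, 0.9583, 0.2419]
J6: z=[0.6379, 0.0920, -0.7646] o=[0.7395, -0.6120, 0.8167] → [-0.2357, 0.6039, -0.1240, 0.6379, 0.0920, -0.7646]
q̇ = J⁺·V = [0.2000, 0.4930, 0.8620, 0.1820, -0.4950, 0.0720]

0.2000 0.4930 0.8620 0.1820 -0.4950 0.0720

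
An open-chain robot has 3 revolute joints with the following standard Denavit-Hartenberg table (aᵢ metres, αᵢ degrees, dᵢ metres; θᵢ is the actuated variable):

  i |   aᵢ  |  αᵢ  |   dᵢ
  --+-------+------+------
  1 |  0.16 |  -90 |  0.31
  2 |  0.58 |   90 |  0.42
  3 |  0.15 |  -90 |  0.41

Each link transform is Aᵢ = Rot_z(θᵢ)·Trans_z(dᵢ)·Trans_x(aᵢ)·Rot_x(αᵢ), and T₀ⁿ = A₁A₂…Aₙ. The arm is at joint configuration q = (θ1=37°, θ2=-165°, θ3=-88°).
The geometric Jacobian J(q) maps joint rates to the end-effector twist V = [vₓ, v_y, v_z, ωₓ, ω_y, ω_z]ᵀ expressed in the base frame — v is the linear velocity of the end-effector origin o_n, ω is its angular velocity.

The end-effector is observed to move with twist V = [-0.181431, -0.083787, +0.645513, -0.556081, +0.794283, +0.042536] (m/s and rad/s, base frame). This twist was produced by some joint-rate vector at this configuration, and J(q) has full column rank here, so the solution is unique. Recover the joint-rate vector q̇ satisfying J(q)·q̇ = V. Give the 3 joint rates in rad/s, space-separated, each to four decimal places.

o_n = [-0.5710, -0.0921, 0.0654]
J₁: ẑ×o_n = [0.0921, -0.5710, 0.0000], ω = ẑ
J2: z=[-0.6018, 0.7986, 0.0000] o=[0.1278, 0.0963, 0.3100] → [-0.1953, -0.1472, 0.6714, -0.6018, 0.7986, 0.0000]
J3: z=[-0.2067, -0.1558, -0.9659] o=[-0.5724, 0.0946, 0.4601] → [-0.1188, -0.0830, 0.0388, -0.2067, -0.1558, -0.9659]
q̇ = J⁺·V = [-0.0840, 0.9690, -0.1310]

-0.0840 0.9690 -0.1310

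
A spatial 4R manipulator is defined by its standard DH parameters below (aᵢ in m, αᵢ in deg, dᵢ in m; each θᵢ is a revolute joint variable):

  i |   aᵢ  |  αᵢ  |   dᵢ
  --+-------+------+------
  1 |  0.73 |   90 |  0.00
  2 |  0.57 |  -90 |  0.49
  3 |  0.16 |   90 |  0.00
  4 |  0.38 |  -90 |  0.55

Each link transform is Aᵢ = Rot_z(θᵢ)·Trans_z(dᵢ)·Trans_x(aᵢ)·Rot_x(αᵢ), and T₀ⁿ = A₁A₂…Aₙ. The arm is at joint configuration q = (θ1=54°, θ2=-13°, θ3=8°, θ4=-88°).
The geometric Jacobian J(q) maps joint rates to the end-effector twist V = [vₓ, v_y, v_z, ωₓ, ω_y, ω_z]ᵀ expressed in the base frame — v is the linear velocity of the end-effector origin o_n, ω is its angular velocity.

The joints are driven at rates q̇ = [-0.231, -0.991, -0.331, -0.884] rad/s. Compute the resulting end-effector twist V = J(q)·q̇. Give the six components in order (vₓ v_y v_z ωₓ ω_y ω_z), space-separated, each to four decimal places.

-0.3769 -1.3046 -0.6032 -1.6242 0.9398 -0.5258

o_n = [1.6650, 0.5724, -0.5541]
J₁: ẑ×o_n = [-0.5724, 1.6650, 0.0000], ω = ẑ
J2: z=[0.8090, -0.5878, 0.0000] o=[0.4291, 0.5906, 0.0000] → [0.3257, 0.4483, 0.7117, 0.8090, -0.5878, 0.0000]
J3: z=[0.1322, 0.1820, 0.9744] o=[1.1520, 0.7519, -0.1282] → [0.0974, 0.5562, -0.1171, 0.1322, 0.1820, 0.9744]
J4: z=[0.8809, -0.4724, -0.0313] o=[1.2247, 0.8899, -0.1639] → [0.1744, 0.3299, -0.0717, 0.8809, -0.4724, -0.0313]
V = J·q̇ = [-0.3769, -1.3046, -0.6032, -1.6242, 0.9398, -0.5258]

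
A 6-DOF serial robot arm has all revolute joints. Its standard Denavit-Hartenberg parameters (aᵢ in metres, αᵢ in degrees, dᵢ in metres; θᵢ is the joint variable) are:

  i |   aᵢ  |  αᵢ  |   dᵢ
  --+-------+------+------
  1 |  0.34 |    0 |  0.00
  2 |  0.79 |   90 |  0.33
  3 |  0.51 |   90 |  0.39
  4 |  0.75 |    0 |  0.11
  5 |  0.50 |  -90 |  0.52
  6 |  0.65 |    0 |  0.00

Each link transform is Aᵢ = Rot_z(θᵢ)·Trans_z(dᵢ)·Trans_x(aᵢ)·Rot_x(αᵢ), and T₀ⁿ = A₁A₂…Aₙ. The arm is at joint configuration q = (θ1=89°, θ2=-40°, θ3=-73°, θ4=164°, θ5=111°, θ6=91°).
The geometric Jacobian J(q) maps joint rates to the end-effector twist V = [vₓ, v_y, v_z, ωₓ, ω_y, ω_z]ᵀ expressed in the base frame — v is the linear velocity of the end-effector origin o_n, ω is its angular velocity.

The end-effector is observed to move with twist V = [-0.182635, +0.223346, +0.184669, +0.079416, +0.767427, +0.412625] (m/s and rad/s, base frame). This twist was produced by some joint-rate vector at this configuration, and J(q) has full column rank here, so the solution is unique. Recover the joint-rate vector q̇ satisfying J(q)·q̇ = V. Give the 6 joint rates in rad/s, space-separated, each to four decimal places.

o_n = [0.5874, 0.8413, 0.4968]
J₁: ẑ×o_n = [-0.8413, 0.5874, 0.0000], ω = ẑ
J2: z=[0.0000, 0.0000, 1.0000] o=[0.0059, 0.3399, 0.0000] → [-0.5013, 0.5814, 0.0000, 0.0000, 0.0000, 1.0000]
J3: z=[0.7547, -0.6561, 0.0000] o=[0.5242, 0.9362, 0.3300] → [-0.1094, -0.1259, -0.0302, 0.7547, -0.6561, 0.0000]
J4: z=[-0.6274, -0.7217, -0.2924] o=[0.9164, 0.7928, -0.1577] → [-0.4582, 0.5068, -0.2678, -0.6274, -0.7217, -0.2924]
J5: z=[-0.6274, -0.7217, -0.2924] o=[0.8651, 0.4187, 0.4996] → [0.1255, 0.0795, -0.4655, -0.6274, -0.7217, -0.2924]
J6: z=[0.2569, 0.1626, -0.9527] o=[0.1713, 0.3798, 0.3059] → [0.4706, -0.4454, 0.0509, 0.2569, 0.1626, -0.9527]
q̇ = J⁺·V = [0.5220, 0.7310, -0.5300, -0.2450, -0.1130, 0.9920]

0.5220 0.7310 -0.5300 -0.2450 -0.1130 0.9920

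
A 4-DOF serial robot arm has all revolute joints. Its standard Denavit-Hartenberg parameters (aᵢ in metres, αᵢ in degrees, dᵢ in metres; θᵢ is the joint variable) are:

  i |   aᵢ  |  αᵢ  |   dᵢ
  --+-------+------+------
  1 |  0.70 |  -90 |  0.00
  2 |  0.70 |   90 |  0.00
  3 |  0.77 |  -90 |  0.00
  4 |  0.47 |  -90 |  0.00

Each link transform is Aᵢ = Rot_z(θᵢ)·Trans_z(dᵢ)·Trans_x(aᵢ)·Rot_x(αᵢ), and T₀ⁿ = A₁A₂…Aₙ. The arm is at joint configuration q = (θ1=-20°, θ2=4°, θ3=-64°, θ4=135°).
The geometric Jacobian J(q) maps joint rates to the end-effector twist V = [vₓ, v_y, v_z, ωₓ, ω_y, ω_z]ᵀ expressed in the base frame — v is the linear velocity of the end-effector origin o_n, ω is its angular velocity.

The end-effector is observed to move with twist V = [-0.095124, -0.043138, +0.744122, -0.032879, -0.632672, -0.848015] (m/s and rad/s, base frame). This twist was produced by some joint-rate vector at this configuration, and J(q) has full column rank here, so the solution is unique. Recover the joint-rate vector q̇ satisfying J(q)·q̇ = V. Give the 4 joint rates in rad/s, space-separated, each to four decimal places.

0.0040 -0.7250 -0.8370 0.2720

o_n = [1.3375, -0.9054, -0.3937]
J₁: ẑ×o_n = [0.9054, 1.3375, -0.0000], ω = ẑ
J2: z=[0.3420, 0.9397, 0.0000] o=[0.6578, -0.2394, 0.0000] → [-0.3700, 0.1347, -0.8665, 0.3420, 0.9397, 0.0000]
J3: z=[0.0655, -0.0239, 0.9976] o=[1.3140, -0.4782, -0.0488] → [0.4344, 0.0461, -0.0274, 0.0655, -0.0239, 0.9976]
J4: z=[0.9925, 0.1053, -0.0627] o=[1.3937, -1.2437, -0.0724] → [-0.0126, 0.3225, 0.3417, 0.9925, 0.1053, -0.0627]
q̇ = J⁺·V = [0.0040, -0.7250, -0.8370, 0.2720]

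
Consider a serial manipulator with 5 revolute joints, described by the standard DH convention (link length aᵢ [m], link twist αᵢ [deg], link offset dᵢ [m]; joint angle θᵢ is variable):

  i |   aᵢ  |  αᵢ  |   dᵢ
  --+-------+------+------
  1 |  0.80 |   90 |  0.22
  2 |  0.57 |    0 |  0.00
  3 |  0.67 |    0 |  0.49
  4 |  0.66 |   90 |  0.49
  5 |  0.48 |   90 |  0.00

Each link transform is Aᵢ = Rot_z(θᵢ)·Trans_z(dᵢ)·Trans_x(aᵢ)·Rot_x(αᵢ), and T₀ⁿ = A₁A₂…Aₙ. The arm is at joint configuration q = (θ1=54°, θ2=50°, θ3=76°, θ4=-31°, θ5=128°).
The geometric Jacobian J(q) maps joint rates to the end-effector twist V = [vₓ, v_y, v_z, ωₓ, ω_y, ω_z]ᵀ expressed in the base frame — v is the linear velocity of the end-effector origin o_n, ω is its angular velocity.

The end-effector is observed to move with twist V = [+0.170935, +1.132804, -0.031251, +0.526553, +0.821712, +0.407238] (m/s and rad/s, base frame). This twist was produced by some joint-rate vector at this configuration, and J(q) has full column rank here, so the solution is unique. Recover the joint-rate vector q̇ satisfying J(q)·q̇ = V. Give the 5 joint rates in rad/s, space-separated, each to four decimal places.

0.3220 -0.0690 -0.8470 0.8590 0.9780

o_n = [1.5343, -0.1990, 1.5618]
J₁: ẑ×o_n = [0.1990, 1.5343, -0.0000], ω = ẑ
J2: z=[0.8090, -0.5878, 0.0000] o=[0.4702, 0.6472, 0.2200] → [-0.7887, -1.0855, -0.0592, 0.8090, -0.5878, 0.0000]
J3: z=[0.8090, -0.5878, 0.0000] o=[0.6856, 0.9436, 0.6566] → [-0.5320, -0.7323, -0.4256, 0.8090, -0.5878, 0.0000]
J4: z=[0.8090, -0.5878, 0.0000] o=[0.8505, 0.3370, 1.1987] → [-0.2134, -0.2938, -0.0318, 0.8090, -0.5878, 0.0000]
J5: z=[0.5855, 0.8059, 0.0872] o=[1.2131, 0.0025, 1.8562] → [-0.2197, 0.2004, -0.3768, 0.5855, 0.8059, 0.0872]
q̇ = J⁺·V = [0.3220, -0.0690, -0.8470, 0.8590, 0.9780]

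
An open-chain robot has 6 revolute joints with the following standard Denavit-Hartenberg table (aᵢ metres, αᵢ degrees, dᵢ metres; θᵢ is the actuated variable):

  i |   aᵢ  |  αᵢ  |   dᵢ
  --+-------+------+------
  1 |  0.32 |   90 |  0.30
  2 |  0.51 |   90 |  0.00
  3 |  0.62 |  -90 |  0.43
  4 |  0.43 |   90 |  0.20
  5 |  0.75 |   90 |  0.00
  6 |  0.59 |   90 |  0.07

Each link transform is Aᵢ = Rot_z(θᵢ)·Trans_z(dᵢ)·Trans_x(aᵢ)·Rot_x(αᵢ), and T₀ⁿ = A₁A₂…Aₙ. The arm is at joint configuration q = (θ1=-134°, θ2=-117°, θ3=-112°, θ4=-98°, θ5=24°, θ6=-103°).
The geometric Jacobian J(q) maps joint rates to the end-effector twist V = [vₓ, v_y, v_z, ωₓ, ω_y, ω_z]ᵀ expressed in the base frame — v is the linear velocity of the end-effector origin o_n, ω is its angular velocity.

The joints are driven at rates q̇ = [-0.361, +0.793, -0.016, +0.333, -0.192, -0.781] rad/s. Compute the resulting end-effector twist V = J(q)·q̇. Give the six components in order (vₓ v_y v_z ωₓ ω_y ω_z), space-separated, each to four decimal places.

o_n = [1.6730, 0.1262, 0.5664]
J₁: ẑ×o_n = [-0.1262, 1.6730, 0.0000], ω = ẑ
J2: z=[-0.7193, 0.6947, 0.0000] o=[-0.2223, -0.2302, 0.3000] → [0.1851, 0.1916, -1.5729, -0.7193, 0.6947, 0.0000]
J3: z=[0.6189, 0.6409, 0.4540] o=[-0.0615, -0.0636, -0.1544] → [0.3758, 0.3413, -0.9942, 0.6189, 0.6409, 0.4540]
J4: z=[0.5619, 0.0426, -0.8261] o=[0.5450, -0.2632, 0.2477] → [0.3353, -1.1109, 0.1708, 0.5619, 0.0426, -0.8261]
J5: z=[-0.6296, 0.6698, -0.3937] o=[0.8880, 0.0641, 0.2559] → [0.2324, -0.1135, -0.5648, -0.6296, 0.6698, -0.3937]
J6: z=[-0.2951, 0.2626, 0.9187] o=[1.4271, 0.5850, 0.2800] → [0.4967, 0.3104, 0.0708, -0.2951, 0.2626, 0.9187]
V = J·q̇ = [-0.1346, -1.0480, -1.1214, -0.0419, 0.2211, -1.2853]

-0.1346 -1.0480 -1.1214 -0.0419 0.2211 -1.2853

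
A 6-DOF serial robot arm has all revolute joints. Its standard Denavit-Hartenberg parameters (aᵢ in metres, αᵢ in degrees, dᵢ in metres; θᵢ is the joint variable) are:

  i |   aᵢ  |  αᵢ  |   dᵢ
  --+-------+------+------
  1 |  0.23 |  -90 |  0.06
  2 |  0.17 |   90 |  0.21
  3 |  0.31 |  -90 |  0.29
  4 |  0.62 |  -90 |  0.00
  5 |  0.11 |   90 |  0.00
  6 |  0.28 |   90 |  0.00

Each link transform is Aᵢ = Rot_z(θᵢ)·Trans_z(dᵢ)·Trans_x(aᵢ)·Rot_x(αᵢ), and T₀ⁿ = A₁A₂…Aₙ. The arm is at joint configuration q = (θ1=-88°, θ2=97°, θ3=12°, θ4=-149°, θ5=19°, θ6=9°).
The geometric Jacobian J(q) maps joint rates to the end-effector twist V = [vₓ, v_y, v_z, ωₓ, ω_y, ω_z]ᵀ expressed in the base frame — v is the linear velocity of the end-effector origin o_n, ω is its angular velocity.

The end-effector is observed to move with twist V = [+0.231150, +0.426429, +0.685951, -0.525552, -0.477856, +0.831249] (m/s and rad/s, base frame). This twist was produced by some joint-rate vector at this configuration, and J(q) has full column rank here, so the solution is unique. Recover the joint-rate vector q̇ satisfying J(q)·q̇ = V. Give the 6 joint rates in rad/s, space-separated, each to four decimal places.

o_n = [0.0187, -1.0961, 0.2608]
J₁: ẑ×o_n = [1.0961, 0.0187, -0.0000], ω = ẑ
J2: z=[0.9994, 0.0349, 0.0000] o=[0.0080, -0.2299, 0.0600] → [0.0070, -0.2006, -0.8660, 0.9994, 0.0349, 0.0000]
J3: z=[0.0346, -0.9919, -0.1219] o=[0.2172, -0.2018, -0.1087] → [-0.4755, 0.0114, -0.2279, 0.0346, -0.9919, -0.1219]
J4: z=[0.9784, 0.0088, 0.2064] o=[0.2903, -0.4503, -0.4450] → [0.1395, -0.7467, -0.6294, 0.9784, 0.0088, 0.2064]
J5: z=[0.1346, -0.7852, -0.6045] o=[0.1932, -0.8342, 0.0320] → [-0.3379, 0.0747, -0.1723, 0.1346, -0.7852, -0.6045]
J6: z=[0.8741, -0.1933, 0.4456] o=[0.1419, -0.8989, 0.1046] → [0.0577, -0.1914, -0.1961, 0.8741, -0.1933, 0.4456]
q̇ = J⁺·V = [0.3950, -0.5880, 0.6460, -0.6560, -0.4500, 0.8490]

0.3950 -0.5880 0.6460 -0.6560 -0.4500 0.8490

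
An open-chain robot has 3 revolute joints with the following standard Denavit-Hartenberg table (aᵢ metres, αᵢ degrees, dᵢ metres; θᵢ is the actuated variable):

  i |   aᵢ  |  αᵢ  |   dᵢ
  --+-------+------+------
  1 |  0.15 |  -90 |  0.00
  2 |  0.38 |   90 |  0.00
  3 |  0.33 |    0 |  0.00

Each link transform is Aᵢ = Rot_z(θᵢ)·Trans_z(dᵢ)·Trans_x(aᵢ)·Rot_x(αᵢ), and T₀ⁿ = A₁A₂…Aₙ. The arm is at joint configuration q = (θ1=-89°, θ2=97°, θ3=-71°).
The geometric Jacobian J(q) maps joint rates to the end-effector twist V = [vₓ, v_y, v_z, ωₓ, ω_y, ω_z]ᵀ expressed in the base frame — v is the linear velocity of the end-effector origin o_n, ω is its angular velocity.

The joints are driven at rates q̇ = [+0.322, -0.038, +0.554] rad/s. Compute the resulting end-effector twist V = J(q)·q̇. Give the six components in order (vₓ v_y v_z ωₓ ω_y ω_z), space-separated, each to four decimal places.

o_n = [-0.3104, -0.0960, -0.4838]
J₁: ẑ×o_n = [0.0960, -0.3104, 0.0000], ω = ẑ
J2: z=[0.9998, 0.0175, 0.0000] o=[0.0026, -0.1500, 0.0000] → [-0.0084, 0.4837, 0.0594, 0.9998, 0.0175, 0.0000]
J3: z=[0.0173, -0.9924, -0.1219] o=[0.0018, -0.1037, -0.3772] → [0.1068, 0.0399, -0.3097, 0.0173, -0.9924, -0.1219]
V = J·q̇ = [0.0904, -0.0962, -0.1738, -0.0284, -0.5505, 0.2545]

0.0904 -0.0962 -0.1738 -0.0284 -0.5505 0.2545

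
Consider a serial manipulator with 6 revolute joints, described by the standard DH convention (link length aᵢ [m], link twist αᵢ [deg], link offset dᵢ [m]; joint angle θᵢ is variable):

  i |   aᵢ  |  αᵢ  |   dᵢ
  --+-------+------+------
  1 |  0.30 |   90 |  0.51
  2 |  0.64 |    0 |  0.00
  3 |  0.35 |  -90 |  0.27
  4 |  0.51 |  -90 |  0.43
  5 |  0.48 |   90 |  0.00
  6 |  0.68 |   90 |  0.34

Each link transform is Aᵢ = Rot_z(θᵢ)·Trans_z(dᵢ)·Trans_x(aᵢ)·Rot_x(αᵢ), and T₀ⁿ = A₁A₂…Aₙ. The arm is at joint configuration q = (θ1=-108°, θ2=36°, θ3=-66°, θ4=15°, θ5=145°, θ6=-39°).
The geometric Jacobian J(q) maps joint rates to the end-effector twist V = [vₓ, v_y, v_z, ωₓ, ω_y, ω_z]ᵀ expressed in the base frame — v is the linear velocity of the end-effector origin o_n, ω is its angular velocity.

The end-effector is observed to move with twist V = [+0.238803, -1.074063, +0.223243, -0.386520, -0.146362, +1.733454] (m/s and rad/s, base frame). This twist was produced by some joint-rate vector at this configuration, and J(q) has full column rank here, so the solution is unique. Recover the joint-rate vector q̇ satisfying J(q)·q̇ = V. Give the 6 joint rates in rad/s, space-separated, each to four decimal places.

0.8200 0.6040 -0.3150 0.5870 0.0280 -0.4070

o_n = [-0.9585, -0.6371, 0.3445]
J₁: ẑ×o_n = [0.6371, -0.9585, 0.0000], ω = ẑ
J2: z=[-0.9511, 0.3090, 0.0000] o=[-0.0927, -0.2853, 0.5100] → [-0.0511, -0.1574, 0.6021, -0.9511, 0.3090, 0.0000]
J3: z=[-0.9511, 0.3090, 0.0000] o=[-0.2527, -0.7777, 0.8862] → [-0.1674, -0.5151, 0.0843, -0.9511, 0.3090, 0.0000]
J4: z=[-0.1545, -0.4755, 0.8660] o=[-0.6032, -0.9826, 0.7112] → [-0.1249, -0.3644, -0.2223, -0.1545, -0.4755, 0.8660]
J5: z=[0.9879, -0.0853, 0.1294] o=[-0.6759, -1.6336, 0.8373] → [-0.0869, 0.4502, 0.9604, 0.9879, -0.0853, 0.1294]
J6: z=[0.1195, -0.1127, -0.9864] o=[-0.6285, -1.1584, 0.7887] → [0.5643, 0.3786, 0.0251, 0.1195, -0.1127, -0.9864]
q̇ = J⁺·V = [0.8200, 0.6040, -0.3150, 0.5870, 0.0280, -0.4070]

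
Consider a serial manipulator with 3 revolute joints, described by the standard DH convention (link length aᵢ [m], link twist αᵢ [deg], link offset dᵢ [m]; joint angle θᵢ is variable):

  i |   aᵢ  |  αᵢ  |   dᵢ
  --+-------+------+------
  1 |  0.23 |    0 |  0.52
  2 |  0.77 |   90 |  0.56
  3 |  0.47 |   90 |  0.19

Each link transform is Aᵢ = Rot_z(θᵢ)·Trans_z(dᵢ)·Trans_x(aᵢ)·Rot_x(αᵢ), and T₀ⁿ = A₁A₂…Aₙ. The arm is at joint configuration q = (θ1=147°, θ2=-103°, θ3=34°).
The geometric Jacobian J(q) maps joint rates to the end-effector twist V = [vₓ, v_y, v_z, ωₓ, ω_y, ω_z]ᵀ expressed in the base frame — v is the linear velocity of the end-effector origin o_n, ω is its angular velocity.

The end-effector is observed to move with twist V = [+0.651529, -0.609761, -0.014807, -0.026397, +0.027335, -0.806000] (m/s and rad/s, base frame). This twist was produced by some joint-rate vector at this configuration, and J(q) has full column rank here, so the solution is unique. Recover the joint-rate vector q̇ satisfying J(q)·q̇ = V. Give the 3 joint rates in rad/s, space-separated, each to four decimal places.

o_n = [0.7733, 0.7942, 1.3428]
J₁: ẑ×o_n = [-0.7942, 0.7733, 0.0000], ω = ẑ
J2: z=[0.0000, 0.0000, 1.0000] o=[-0.1929, 0.1253, 0.5200] → [-0.6689, 0.9662, 0.0000, 0.0000, 0.0000, 1.0000]
J3: z=[0.6947, -0.7193, 0.0000] o=[0.3610, 0.6602, 1.0800] → [-0.1891, -0.1826, 0.3896, 0.6947, -0.7193, 0.0000]
q̇ = J⁺·V = [-0.8400, 0.0340, -0.0380]

-0.8400 0.0340 -0.0380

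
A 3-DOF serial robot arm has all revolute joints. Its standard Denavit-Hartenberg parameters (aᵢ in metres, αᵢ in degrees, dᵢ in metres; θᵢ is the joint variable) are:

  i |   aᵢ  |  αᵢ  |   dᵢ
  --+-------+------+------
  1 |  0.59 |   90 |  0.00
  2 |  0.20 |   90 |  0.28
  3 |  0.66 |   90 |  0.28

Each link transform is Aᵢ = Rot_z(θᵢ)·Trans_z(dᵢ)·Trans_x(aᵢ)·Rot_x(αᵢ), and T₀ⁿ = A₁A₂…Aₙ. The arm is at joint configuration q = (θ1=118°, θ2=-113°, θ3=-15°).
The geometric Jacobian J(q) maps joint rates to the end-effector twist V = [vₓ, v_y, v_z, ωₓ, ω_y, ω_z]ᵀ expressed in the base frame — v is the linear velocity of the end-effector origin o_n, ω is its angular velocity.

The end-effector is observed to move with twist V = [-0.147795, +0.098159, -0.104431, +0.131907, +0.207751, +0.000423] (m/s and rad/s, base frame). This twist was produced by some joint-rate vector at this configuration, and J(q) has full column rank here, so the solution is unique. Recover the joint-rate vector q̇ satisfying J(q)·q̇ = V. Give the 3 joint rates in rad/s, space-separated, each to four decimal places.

o_n = [0.0940, 0.0557, -0.6615]
J₁: ẑ×o_n = [-0.0557, 0.0940, 0.0000], ω = ẑ
J2: z=[0.8829, 0.4695, 0.0000] o=[-0.2770, 0.5209, 0.0000] → [-0.3106, 0.5841, -0.5850, 0.8829, 0.4695, 0.0000]
J3: z=[0.4322, -0.8128, 0.3907] o=[0.0069, 0.5834, -0.1841] → [0.5942, 0.2404, -0.1572, 0.4322, -0.8128, 0.3907]
q̇ = J⁺·V = [0.0520, 0.2140, -0.1320]

0.0520 0.2140 -0.1320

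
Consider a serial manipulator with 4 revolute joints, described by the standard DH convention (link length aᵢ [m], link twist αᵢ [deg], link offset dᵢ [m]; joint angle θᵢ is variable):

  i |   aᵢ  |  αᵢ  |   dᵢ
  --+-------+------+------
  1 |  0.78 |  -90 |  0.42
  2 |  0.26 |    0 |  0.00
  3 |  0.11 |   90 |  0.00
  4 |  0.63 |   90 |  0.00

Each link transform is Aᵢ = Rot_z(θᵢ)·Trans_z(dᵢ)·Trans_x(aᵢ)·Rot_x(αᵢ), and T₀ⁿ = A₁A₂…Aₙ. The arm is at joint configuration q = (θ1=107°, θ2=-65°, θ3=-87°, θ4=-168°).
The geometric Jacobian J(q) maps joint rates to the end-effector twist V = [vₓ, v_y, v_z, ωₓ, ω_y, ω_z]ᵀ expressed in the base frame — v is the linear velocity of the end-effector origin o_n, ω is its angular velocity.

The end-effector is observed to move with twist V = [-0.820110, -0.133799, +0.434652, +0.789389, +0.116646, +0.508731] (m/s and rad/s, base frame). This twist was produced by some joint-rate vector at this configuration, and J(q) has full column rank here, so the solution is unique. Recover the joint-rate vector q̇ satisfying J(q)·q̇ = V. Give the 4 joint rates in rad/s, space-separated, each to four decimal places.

o_n = [-0.2656, 1.3167, 0.4180]
J₁: ẑ×o_n = [-1.3167, -0.2656, 0.0000], ω = ẑ
J2: z=[-0.9563, -0.2924, 0.0000] o=[-0.2280, 0.7459, 0.4200] → [0.0006, -0.0019, -0.5569, -0.9563, -0.2924, 0.0000]
J3: z=[-0.9563, -0.2924, 0.0000] o=[-0.2602, 0.8510, 0.6556] → [0.0695, -0.2273, -0.4470, -0.9563, -0.2924, 0.0000]
J4: z=[0.1373, -0.4490, -0.8829] o=[-0.2318, 0.7581, 0.7073] → [0.6231, 0.0696, 0.0615, 0.1373, -0.4490, -0.8829]
q̇ = J⁺·V = [0.7330, -0.6040, -0.1850, 0.2540]

0.7330 -0.6040 -0.1850 0.2540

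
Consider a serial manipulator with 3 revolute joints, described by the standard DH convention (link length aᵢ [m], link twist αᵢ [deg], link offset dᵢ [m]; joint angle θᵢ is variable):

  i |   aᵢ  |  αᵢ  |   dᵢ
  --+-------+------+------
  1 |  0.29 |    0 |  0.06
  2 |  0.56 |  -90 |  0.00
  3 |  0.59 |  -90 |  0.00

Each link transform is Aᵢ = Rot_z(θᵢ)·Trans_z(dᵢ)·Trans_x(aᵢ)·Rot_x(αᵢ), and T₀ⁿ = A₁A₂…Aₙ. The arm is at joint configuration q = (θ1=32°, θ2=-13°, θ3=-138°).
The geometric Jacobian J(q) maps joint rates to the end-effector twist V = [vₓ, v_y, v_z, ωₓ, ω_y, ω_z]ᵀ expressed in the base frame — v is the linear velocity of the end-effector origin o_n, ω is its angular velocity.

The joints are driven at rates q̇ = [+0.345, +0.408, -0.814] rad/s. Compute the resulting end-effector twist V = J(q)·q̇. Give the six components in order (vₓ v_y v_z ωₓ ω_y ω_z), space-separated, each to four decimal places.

o_n = [0.3609, 0.1932, 0.4548]
J₁: ẑ×o_n = [-0.1932, 0.3609, 0.0000], ω = ẑ
J2: z=[0.0000, 0.0000, 1.0000] o=[0.2459, 0.1537, 0.0600] → [-0.0396, 0.1149, 0.0000, 0.0000, 0.0000, 1.0000]
J3: z=[-0.3256, 0.9455, 0.0000] o=[0.7754, 0.3360, 0.0600] → [0.3733, 0.1285, 0.4385, -0.3256, 0.9455, 0.0000]
V = J·q̇ = [-0.3867, 0.0668, -0.3569, 0.2650, -0.7697, 0.7530]

-0.3867 0.0668 -0.3569 0.2650 -0.7697 0.7530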